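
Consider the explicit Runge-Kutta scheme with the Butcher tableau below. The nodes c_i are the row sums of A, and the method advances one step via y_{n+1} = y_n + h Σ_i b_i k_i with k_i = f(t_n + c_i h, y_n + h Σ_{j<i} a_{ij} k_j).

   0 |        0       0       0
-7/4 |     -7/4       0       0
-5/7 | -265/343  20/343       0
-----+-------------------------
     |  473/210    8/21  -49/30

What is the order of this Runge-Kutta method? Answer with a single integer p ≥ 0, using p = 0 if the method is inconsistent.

b = (473/210, 8/21, -49/30)
c = (0, -7/4, -5/7)
Ac = (0, 0, -5/49)
Σ b_i: 473/210·1 + 8/21·1 + (-49/30)·1 = 1 ✓
b·c: 8/21·(-7/4) + (-49/30)·(-5/7) = 1/2 ✓
b·c²: 8/21·49/16 + (-49/30)·25/49 = 1/3 ✓
b·Ac: (-49/30)·(-5/49) = 1/6 ✓; 3 stages ⇒ order 3.

3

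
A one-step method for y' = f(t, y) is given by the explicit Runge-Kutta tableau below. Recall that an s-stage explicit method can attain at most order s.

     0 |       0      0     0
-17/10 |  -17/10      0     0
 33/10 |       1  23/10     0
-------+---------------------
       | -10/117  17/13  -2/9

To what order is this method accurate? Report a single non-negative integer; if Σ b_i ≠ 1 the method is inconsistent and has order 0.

b = (-10/117, 17/13, -2/9)
c = (0, -17/10, 33/10)
Ac = (0, 0, -391/100)
Σ b_i: (-10/117)·1 + 17/13·1 + (-2/9)·1 = 1 ✓
b·c: 17/13·(-17/10) + (-2/9)·33/10 = -1153/390 ≠ 1/2 ⇒ order 1.

1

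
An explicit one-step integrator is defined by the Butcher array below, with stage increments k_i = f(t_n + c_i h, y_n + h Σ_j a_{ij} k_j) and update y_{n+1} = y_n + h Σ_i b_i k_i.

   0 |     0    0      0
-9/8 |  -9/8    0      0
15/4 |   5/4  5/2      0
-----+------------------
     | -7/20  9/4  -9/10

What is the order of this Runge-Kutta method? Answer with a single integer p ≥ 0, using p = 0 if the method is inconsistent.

1

b = (-7/20, 9/4, -9/10)
c = (0, -9/8, 15/4)
Ac = (0, 0, -45/16)
Σ b_i: (-7/20)·1 + 9/4·1 + (-9/10)·1 = 1 ✓
b·c: 9/4·(-9/8) + (-9/10)·15/4 = -189/32 ≠ 1/2 ⇒ order 1.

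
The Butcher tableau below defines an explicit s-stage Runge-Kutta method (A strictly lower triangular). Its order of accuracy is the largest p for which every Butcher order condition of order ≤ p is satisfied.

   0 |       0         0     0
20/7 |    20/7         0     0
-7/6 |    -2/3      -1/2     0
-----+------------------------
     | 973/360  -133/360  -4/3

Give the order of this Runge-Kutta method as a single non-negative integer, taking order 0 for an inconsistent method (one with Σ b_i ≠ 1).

b = (973/360, -133/360, -4/3)
c = (0, 20/7, -7/6)
Ac = (0, 0, -10/7)
Σ b_i: 973/360·1 + (-133/360)·1 + (-4/3)·1 = 1 ✓
b·c: (-133/360)·20/7 + (-4/3)·(-7/6) = 1/2 ✓
b·c²: (-133/360)·400/49 + (-4/3)·49/36 = -913/189 ≠ 1/3 ⇒ order 2.
b·Ac: (-4/3)·(-10/7) = 40/21 ≠ 1/6

2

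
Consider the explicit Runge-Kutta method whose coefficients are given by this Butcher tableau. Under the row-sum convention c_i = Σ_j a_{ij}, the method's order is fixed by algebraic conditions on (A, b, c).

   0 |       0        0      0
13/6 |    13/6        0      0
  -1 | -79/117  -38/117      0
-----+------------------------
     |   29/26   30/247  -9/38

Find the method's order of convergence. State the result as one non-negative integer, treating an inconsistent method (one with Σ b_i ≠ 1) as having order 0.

3

b = (29/26, 30/247, -9/38)
c = (0, 13/6, -1)
Ac = (0, 0, -19/27)
Σ b_i: 29/26·1 + 30/247·1 + (-9/38)·1 = 1 ✓
b·c: 30/247·13/6 + (-9/38)·(-1) = 1/2 ✓
b·c²: 30/247·169/36 + (-9/38)·1 = 1/3 ✓
b·Ac: (-9/38)·(-19/27) = 1/6 ✓; 3 stages ⇒ order 3.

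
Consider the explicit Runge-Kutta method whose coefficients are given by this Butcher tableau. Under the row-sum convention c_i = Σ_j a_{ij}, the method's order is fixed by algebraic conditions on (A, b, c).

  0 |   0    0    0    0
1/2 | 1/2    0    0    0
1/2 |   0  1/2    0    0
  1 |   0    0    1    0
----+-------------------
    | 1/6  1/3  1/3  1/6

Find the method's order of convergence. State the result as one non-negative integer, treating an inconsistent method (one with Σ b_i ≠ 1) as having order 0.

b = (1/6, 1/3, 1/3, 1/6)
c = (0, 1/2, 1/2, 1)
Ac = (0, 0, 1/4, 1/2)
Σ b_i: 1/6·1 + 1/3·1 + 1/3·1 + 1/6·1 = 1 ✓
b·c: 1/3·1/2 + 1/3·1/2 + 1/6·1 = 1/2 ✓
b·c²: 1/3·1/4 + 1/3·1/4 + 1/6·1 = 1/3 ✓
b·Ac: 1/3·1/4 + 1/6·1/2 = 1/6 ✓
b·c³: 1/3·1/8 + 1/3·1/8 + 1/6·1 = 1/4 ✓
b·(c∘Ac): 1/3·1/8 + 1/6·1/2 = 1/8 ✓
b·Ac²: 1/3·1/8 + 1/6·1/4 = 1/12 ✓
b·A²c: 1/6·1/4 = 1/24 ✓; 4 stages ⇒ order 4.

4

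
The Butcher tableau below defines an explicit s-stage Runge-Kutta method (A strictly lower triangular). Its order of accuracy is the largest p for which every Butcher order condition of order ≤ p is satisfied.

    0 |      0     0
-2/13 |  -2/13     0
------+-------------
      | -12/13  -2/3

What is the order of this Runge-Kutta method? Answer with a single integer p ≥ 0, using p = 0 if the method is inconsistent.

b = (-12/13, -2/3)
c = (0, -2/13)
Σ b_i: (-12/13)·1 + (-2/3)·1 = -62/39 ≠ 1 ⇒ order 0.

0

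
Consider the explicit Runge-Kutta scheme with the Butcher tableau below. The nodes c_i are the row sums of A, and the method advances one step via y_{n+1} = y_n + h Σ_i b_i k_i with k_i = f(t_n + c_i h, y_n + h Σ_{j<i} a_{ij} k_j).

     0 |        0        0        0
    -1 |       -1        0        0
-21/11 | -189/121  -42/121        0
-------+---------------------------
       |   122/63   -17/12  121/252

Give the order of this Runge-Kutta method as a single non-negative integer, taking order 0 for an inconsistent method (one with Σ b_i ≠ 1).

b = (122/63, -17/12, 121/252)
c = (0, -1, -21/11)
Ac = (0, 0, 42/121)
Σ b_i: 122/63·1 + (-17/12)·1 + 121/252·1 = 1 ✓
b·c: (-17/12)·(-1) + 121/252·(-21/11) = 1/2 ✓
b·c²: (-17/12)·1 + 121/252·441/121 = 1/3 ✓
b·Ac: 121/252·42/121 = 1/6 ✓; 3 stages ⇒ order 3.

3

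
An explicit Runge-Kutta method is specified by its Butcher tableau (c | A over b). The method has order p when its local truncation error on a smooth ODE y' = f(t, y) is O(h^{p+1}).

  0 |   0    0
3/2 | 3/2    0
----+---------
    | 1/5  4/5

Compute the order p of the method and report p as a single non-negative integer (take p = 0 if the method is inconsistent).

b = (1/5, 4/5)
c = (0, 3/2)
Σ b_i: 1/5·1 + 4/5·1 = 1 ✓
b·c: 4/5·3/2 = 6/5 ≠ 1/2 ⇒ order 1.

1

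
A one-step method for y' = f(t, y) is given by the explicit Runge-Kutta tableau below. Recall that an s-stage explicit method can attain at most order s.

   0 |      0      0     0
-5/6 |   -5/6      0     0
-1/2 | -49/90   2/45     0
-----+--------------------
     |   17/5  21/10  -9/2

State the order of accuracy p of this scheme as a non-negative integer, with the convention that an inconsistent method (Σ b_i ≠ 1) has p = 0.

3

b = (17/5, 21/10, -9/2)
c = (0, -5/6, -1/2)
Ac = (0, 0, -1/27)
Σ b_i: 17/5·1 + 21/10·1 + (-9/2)·1 = 1 ✓
b·c: 21/10·(-5/6) + (-9/2)·(-1/2) = 1/2 ✓
b·c²: 21/10·25/36 + (-9/2)·1/4 = 1/3 ✓
b·Ac: (-9/2)·(-1/27) = 1/6 ✓; 3 stages ⇒ order 3.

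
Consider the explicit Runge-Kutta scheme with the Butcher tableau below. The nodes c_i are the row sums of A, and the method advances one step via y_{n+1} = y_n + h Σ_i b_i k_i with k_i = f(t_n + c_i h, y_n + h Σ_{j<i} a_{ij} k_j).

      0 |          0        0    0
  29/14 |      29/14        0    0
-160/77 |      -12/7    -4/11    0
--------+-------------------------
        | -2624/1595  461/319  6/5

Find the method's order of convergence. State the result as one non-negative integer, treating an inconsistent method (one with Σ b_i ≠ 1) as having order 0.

2

b = (-2624/1595, 461/319, 6/5)
c = (0, 29/14, -160/77)
Ac = (0, 0, -58/77)
Σ b_i: (-2624/1595)·1 + 461/319·1 + 6/5·1 = 1 ✓
b·c: 461/319·29/14 + 6/5·(-160/77) = 1/2 ✓
b·c²: 461/319·841/196 + 6/5·25600/5929 = 269939/23716 ≠ 1/3 ⇒ order 2.
b·Ac: 6/5·(-58/77) = -348/385 ≠ 1/6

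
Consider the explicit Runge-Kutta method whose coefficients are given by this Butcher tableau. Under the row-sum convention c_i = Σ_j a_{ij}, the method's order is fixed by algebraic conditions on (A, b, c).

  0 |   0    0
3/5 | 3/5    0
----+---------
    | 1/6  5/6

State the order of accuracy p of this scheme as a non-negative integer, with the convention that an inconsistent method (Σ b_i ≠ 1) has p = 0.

b = (1/6, 5/6)
c = (0, 3/5)
Σ b_i: 1/6·1 + 5/6·1 = 1 ✓
b·c: 5/6·3/5 = 1/2 ✓; 2 stages ⇒ order 2.

2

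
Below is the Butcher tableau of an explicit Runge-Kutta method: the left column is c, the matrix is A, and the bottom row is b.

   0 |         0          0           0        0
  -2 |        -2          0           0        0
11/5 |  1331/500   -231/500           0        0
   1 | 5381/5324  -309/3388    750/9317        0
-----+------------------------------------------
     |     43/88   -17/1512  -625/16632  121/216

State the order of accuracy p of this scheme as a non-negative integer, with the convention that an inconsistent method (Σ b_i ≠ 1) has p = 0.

b = (43/88, -17/1512, -625/16632, 121/216)
c = (0, -2, 11/5, 1)
Ac = (0, 0, 231/250, 87/242)
Σ b_i: 43/88·1 + (-17/1512)·1 + (-625/16632)·1 + 121/216·1 = 1 ✓
b·c: (-17/1512)·(-2) + (-625/16632)·11/5 + 121/216·1 = 1/2 ✓
b·c²: (-17/1512)·4 + (-625/16632)·121/25 + 121/216·1 = 1/3 ✓
b·Ac: (-625/16632)·231/250 + 121/216·87/242 = 1/6 ✓
b·c³: (-17/1512)·(-8) + (-625/16632)·1331/125 + 121/216·1 = 1/4 ✓
b·(c∘Ac): (-625/16632)·2541/1250 + 121/216·87/242 = 1/8 ✓
b·Ac²: (-625/16632)·(-231/125) + 121/216·3/121 = 1/12 ✓
b·A²c: 121/216·9/121 = 1/24 ✓; 4 stages ⇒ order 4.

4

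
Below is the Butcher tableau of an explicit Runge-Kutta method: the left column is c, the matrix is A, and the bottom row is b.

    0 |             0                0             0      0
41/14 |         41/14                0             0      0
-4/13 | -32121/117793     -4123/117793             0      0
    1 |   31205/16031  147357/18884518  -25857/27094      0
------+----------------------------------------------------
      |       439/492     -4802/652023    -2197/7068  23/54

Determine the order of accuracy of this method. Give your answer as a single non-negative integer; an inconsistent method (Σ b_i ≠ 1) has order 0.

4

b = (439/492, -4802/652023, -2197/7068, 23/54)
c = (0, 41/14, -4/13, 1)
Ac = (0, 0, -589/5746, 495/1564)
Σ b_i: 439/492·1 + (-4802/652023)·1 + (-2197/7068)·1 + 23/54·1 = 1 ✓
b·c: (-4802/652023)·41/14 + (-2197/7068)·(-4/13) + 23/54·1 = 1/2 ✓
b·c²: (-4802/652023)·1681/196 + (-2197/7068)·16/169 + 23/54·1 = 1/3 ✓
b·Ac: (-2197/7068)·(-589/5746) + 23/54·495/1564 = 1/6 ✓
b·c³: (-4802/652023)·68921/2744 + (-2197/7068)·(-64/2197) + 23/54·1 = 1/4 ✓
b·(c∘Ac): (-2197/7068)·1178/37349 + 23/54·495/1564 = 1/8 ✓
b·Ac²: (-2197/7068)·(-24149/80444) + 23/54·(-513/21896) = 1/12 ✓
b·A²c: 23/54·9/92 = 1/24 ✓; 4 stages ⇒ order 4.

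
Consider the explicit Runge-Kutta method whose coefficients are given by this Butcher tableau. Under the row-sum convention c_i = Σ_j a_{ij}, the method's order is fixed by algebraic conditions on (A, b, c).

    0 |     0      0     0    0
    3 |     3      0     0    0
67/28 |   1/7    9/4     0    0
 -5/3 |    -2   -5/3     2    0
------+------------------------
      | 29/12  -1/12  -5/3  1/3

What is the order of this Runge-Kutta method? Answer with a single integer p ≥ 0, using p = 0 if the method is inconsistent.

b = (29/12, -1/12, -5/3, 1/3)
c = (0, 3, 67/28, -5/3)
Ac = (0, 0, 27/4, -3/14)
Σ b_i: 29/12·1 + (-1/12)·1 + (-5/3)·1 + 1/3·1 = 1 ✓
b·c: (-1/12)·3 + (-5/3)·67/28 + 1/3·(-5/3) = -302/63 ≠ 1/2 ⇒ order 1.

1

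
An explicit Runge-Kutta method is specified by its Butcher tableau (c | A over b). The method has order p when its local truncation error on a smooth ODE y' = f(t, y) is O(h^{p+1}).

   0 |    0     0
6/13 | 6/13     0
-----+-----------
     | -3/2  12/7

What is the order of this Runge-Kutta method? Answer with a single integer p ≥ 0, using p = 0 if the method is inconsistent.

b = (-3/2, 12/7)
c = (0, 6/13)
Σ b_i: (-3/2)·1 + 12/7·1 = 3/14 ≠ 1 ⇒ order 0.

0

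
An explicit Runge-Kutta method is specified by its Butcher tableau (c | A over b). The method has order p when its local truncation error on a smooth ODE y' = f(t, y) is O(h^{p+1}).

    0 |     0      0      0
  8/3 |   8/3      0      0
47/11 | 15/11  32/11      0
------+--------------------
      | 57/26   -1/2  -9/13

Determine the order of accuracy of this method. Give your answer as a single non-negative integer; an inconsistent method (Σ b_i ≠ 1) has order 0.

b = (57/26, -1/2, -9/13)
c = (0, 8/3, 47/11)
Ac = (0, 0, 256/33)
Σ b_i: 57/26·1 + (-1/2)·1 + (-9/13)·1 = 1 ✓
b·c: (-1/2)·8/3 + (-9/13)·47/11 = -1841/429 ≠ 1/2 ⇒ order 1.

1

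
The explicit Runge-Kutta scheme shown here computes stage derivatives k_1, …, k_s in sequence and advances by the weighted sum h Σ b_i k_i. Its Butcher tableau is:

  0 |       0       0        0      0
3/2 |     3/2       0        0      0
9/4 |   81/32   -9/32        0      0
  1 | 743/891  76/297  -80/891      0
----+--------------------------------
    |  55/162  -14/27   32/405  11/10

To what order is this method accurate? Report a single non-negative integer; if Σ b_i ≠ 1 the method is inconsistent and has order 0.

4

b = (55/162, -14/27, 32/405, 11/10)
c = (0, 3/2, 9/4, 1)
Ac = (0, 0, -27/64, 2/11)
Σ b_i: 55/162·1 + (-14/27)·1 + 32/405·1 + 11/10·1 = 1 ✓
b·c: (-14/27)·3/2 + 32/405·9/4 + 11/10·1 = 1/2 ✓
b·c²: (-14/27)·9/4 + 32/405·81/16 + 11/10·1 = 1/3 ✓
b·Ac: 32/405·(-27/64) + 11/10·2/11 = 1/6 ✓
b·c³: (-14/27)·27/8 + 32/405·729/64 + 11/10·1 = 1/4 ✓
b·(c∘Ac): 32/405·(-243/256) + 11/10·2/11 = 1/8 ✓
b·Ac²: 32/405·(-81/128) + 11/10·4/33 = 1/12 ✓
b·A²c: 11/10·5/132 = 1/24 ✓; 4 stages ⇒ order 4.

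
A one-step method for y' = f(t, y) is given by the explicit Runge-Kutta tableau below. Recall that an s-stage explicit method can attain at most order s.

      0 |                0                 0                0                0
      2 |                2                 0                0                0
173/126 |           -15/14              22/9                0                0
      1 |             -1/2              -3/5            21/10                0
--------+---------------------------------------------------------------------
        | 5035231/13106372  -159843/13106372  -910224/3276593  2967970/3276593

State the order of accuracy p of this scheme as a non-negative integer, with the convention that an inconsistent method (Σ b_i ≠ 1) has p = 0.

3

b = (5035231/13106372, -159843/13106372, -910224/3276593, 2967970/3276593)
c = (0, 2, 173/126, 1)
Ac = (0, 0, 44/9, 101/60)
Σ b_i: 5035231/13106372·1 + (-159843/13106372)·1 + (-910224/3276593)·1 + 2967970/3276593·1 = 1 ✓
b·c: (-159843/13106372)·2 + (-910224/3276593)·173/126 + 2967970/3276593·1 = 1/2 ✓
b·c²: (-159843/13106372)·4 + (-910224/3276593)·29929/15876 + 2967970/3276593·1 = 1/3 ✓
b·Ac: (-910224/3276593)·44/9 + 2967970/3276593·101/60 = 1/6 ✓
b·c³: (-159843/13106372)·8 + (-910224/3276593)·5177717/2000376 + 2967970/3276593·1 = 55242014/619276077 ≠ 1/4 ⇒ order 3.
b·(c∘Ac): (-910224/3276593)·3806/567 + 2967970/3276593·101/60 = -6682895/19659558 ≠ 1/8
b·Ac²: (-910224/3276593)·88/9 + 2967970/3276593·2357/1512 = -3230623163/2477104308 ≠ 1/12
b·A²c: 2967970/3276593·154/15 = 91413476/9829779 ≠ 1/24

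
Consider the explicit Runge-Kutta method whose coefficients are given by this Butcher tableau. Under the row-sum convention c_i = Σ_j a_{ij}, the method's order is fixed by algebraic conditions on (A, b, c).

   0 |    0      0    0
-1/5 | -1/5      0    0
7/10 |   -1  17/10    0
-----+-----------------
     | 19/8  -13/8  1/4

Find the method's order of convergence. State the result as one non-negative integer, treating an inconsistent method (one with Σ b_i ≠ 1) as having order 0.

b = (19/8, -13/8, 1/4)
c = (0, -1/5, 7/10)
Ac = (0, 0, -17/50)
Σ b_i: 19/8·1 + (-13/8)·1 + 1/4·1 = 1 ✓
b·c: (-13/8)·(-1/5) + 1/4·7/10 = 1/2 ✓
b·c²: (-13/8)·1/25 + 1/4·49/100 = 23/400 ≠ 1/3 ⇒ order 2.
b·Ac: 1/4·(-17/50) = -17/200 ≠ 1/6

2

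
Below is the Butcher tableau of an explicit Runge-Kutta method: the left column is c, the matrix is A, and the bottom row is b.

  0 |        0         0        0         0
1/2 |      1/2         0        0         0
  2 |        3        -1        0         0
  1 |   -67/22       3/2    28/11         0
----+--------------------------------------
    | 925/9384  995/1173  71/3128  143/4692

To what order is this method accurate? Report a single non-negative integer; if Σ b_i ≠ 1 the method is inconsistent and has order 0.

b = (925/9384, 995/1173, 71/3128, 143/4692)
c = (0, 1/2, 2, 1)
Ac = (0, 0, -1/2, 257/44)
Σ b_i: 925/9384·1 + 995/1173·1 + 71/3128·1 + 143/4692·1 = 1 ✓
b·c: 995/1173·1/2 + 71/3128·2 + 143/4692·1 = 1/2 ✓
b·c²: 995/1173·1/4 + 71/3128·4 + 143/4692·1 = 1/3 ✓
b·Ac: 71/3128·(-1/2) + 143/4692·257/44 = 1/6 ✓
b·c³: 995/1173·1/8 + 71/3128·8 + 143/4692·1 = 995/3128 ≠ 1/4 ⇒ order 3.
b·(c∘Ac): 71/3128·(-1) + 143/4692·257/44 = 2915/18768 ≠ 1/8
b·Ac²: 71/3128·(-1/4) + 143/4692·929/88 = 1483/4692 ≠ 1/12
b·A²c: 143/4692·(-14/11) = -91/2346 ≠ 1/24

3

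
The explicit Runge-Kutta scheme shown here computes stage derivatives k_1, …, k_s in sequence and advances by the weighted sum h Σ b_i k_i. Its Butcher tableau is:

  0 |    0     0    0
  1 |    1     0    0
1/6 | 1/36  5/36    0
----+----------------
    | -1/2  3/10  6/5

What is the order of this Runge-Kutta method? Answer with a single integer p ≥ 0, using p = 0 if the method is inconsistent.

b = (-1/2, 3/10, 6/5)
c = (0, 1, 1/6)
Ac = (0, 0, 5/36)
Σ b_i: (-1/2)·1 + 3/10·1 + 6/5·1 = 1 ✓
b·c: 3/10·1 + 6/5·1/6 = 1/2 ✓
b·c²: 3/10·1 + 6/5·1/36 = 1/3 ✓
b·Ac: 6/5·5/36 = 1/6 ✓; 3 stages ⇒ order 3.

3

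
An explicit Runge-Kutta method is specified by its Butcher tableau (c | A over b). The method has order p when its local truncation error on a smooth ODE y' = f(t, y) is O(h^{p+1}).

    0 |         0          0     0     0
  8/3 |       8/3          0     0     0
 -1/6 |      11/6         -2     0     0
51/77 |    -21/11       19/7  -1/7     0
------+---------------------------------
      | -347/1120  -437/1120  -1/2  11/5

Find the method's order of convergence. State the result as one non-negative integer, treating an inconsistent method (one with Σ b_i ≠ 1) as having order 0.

2

b = (-347/1120, -437/1120, -1/2, 11/5)
c = (0, 8/3, -1/6, 51/77)
Ac = (0, 0, -16/3, 305/42)
Σ b_i: (-347/1120)·1 + (-437/1120)·1 + (-1/2)·1 + 11/5·1 = 1 ✓
b·c: (-437/1120)·8/3 + (-1/2)·(-1/6) + 11/5·51/77 = 1/2 ✓
b·c²: (-437/1120)·64/9 + (-1/2)·1/36 + 11/5·2601/5929 = -353807/194040 ≠ 1/3 ⇒ order 2.
b·Ac: (-1/2)·(-16/3) + 11/5·305/42 = 261/14 ≠ 1/6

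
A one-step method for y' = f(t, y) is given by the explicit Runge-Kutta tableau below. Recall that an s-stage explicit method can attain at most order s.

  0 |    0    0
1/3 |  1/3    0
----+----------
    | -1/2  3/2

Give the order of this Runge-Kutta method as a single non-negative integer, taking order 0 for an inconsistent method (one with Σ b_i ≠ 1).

2

b = (-1/2, 3/2)
c = (0, 1/3)
Σ b_i: (-1/2)·1 + 3/2·1 = 1 ✓
b·c: 3/2·1/3 = 1/2 ✓; 2 stages ⇒ order 2.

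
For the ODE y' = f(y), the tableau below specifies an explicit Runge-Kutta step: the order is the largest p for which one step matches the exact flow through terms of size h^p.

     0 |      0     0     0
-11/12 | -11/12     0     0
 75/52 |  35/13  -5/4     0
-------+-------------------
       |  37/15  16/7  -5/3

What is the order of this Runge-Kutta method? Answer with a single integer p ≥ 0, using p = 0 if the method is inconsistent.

b = (37/15, 16/7, -5/3)
c = (0, -11/12, 75/52)
Ac = (0, 0, 55/48)
Σ b_i: 37/15·1 + 16/7·1 + (-5/3)·1 = 108/35 ≠ 1 ⇒ order 0.

0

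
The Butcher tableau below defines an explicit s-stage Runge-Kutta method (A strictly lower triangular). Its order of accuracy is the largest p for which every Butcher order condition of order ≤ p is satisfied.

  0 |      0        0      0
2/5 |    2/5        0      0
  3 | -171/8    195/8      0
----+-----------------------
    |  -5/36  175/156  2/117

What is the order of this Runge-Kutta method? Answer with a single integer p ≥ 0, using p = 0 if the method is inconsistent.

b = (-5/36, 175/156, 2/117)
c = (0, 2/5, 3)
Ac = (0, 0, 39/4)
Σ b_i: (-5/36)·1 + 175/156·1 + 2/117·1 = 1 ✓
b·c: 175/156·2/5 + 2/117·3 = 1/2 ✓
b·c²: 175/156·4/25 + 2/117·9 = 1/3 ✓
b·Ac: 2/117·39/4 = 1/6 ✓; 3 stages ⇒ order 3.

3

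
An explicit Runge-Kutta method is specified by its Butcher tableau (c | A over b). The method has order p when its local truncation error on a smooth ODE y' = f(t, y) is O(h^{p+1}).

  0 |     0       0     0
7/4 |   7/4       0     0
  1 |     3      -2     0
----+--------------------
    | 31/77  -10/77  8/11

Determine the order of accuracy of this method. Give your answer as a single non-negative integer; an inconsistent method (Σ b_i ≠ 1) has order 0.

2

b = (31/77, -10/77, 8/11)
c = (0, 7/4, 1)
Ac = (0, 0, -7/2)
Σ b_i: 31/77·1 + (-10/77)·1 + 8/11·1 = 1 ✓
b·c: (-10/77)·7/4 + 8/11·1 = 1/2 ✓
b·c²: (-10/77)·49/16 + 8/11·1 = 29/88 ≠ 1/3 ⇒ order 2.
b·Ac: 8/11·(-7/2) = -28/11 ≠ 1/6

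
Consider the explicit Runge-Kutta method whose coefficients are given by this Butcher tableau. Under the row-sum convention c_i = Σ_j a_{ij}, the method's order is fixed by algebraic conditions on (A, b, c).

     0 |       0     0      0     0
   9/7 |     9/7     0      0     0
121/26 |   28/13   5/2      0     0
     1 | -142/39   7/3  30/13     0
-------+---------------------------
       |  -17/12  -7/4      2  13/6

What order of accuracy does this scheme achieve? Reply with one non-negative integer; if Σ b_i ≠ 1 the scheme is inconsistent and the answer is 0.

1

b = (-17/12, -7/4, 2, 13/6)
c = (0, 9/7, 121/26, 1)
Ac = (0, 0, 45/14, 2322/169)
Σ b_i: (-17/12)·1 + (-7/4)·1 + 2·1 + 13/6·1 = 1 ✓
b·c: (-7/4)·9/7 + 2·121/26 + 13/6·1 = 1439/156 ≠ 1/2 ⇒ order 1.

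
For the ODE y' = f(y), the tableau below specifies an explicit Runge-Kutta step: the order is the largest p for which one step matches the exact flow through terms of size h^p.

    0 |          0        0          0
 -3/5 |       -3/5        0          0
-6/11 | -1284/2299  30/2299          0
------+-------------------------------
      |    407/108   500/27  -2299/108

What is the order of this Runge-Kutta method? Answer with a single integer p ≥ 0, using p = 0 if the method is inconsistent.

3

b = (407/108, 500/27, -2299/108)
c = (0, -3/5, -6/11)
Ac = (0, 0, -18/2299)
Σ b_i: 407/108·1 + 500/27·1 + (-2299/108)·1 = 1 ✓
b·c: 500/27·(-3/5) + (-2299/108)·(-6/11) = 1/2 ✓
b·c²: 500/27·9/25 + (-2299/108)·36/121 = 1/3 ✓
b·Ac: (-2299/108)·(-18/2299) = 1/6 ✓; 3 stages ⇒ order 3.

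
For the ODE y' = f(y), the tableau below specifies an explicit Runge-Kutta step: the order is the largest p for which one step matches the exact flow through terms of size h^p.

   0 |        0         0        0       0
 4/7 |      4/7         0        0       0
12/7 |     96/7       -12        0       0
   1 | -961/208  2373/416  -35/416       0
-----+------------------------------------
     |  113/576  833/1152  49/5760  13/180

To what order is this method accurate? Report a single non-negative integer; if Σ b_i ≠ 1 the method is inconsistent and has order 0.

b = (113/576, 833/1152, 49/5760, 13/180)
c = (0, 4/7, 12/7, 1)
Ac = (0, 0, -48/7, 81/26)
Σ b_i: 113/576·1 + 833/1152·1 + 49/5760·1 + 13/180·1 = 1 ✓
b·c: 833/1152·4/7 + 49/5760·12/7 + 13/180·1 = 1/2 ✓
b·c²: 833/1152·16/49 + 49/5760·144/49 + 13/180·1 = 1/3 ✓
b·Ac: 49/5760·(-48/7) + 13/180·81/26 = 1/6 ✓
b·c³: 833/1152·64/343 + 49/5760·1728/343 + 13/180·1 = 1/4 ✓
b·(c∘Ac): 49/5760·(-576/49) + 13/180·81/26 = 1/8 ✓
b·Ac²: 49/5760·(-192/49) + 13/180·21/13 = 1/12 ✓
b·A²c: 13/180·15/26 = 1/24 ✓; 4 stages ⇒ order 4.

4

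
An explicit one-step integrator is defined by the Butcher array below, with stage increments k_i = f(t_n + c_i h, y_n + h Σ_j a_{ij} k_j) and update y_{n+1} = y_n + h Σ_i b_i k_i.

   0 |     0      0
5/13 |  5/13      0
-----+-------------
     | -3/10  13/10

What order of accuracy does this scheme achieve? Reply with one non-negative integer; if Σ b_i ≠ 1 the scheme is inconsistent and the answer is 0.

2

b = (-3/10, 13/10)
c = (0, 5/13)
Σ b_i: (-3/10)·1 + 13/10·1 = 1 ✓
b·c: 13/10·5/13 = 1/2 ✓; 2 stages ⇒ order 2.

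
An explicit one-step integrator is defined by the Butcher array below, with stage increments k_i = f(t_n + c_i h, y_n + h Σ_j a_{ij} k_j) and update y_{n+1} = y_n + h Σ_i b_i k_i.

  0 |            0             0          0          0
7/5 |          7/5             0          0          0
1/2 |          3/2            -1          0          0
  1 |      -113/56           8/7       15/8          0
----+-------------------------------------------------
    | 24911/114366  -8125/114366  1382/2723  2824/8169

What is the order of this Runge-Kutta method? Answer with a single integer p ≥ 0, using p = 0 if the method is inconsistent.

3

b = (24911/114366, -8125/114366, 1382/2723, 2824/8169)
c = (0, 7/5, 1/2, 1)
Ac = (0, 0, -7/5, 203/80)
Σ b_i: 24911/114366·1 + (-8125/114366)·1 + 1382/2723·1 + 2824/8169·1 = 1 ✓
b·c: (-8125/114366)·7/5 + 1382/2723·1/2 + 2824/8169·1 = 1/2 ✓
b·c²: (-8125/114366)·49/25 + 1382/2723·1/4 + 2824/8169·1 = 1/3 ✓
b·Ac: 1382/2723·(-7/5) + 2824/8169·203/80 = 1/6 ✓
b·c³: (-8125/114366)·343/125 + 1382/2723·1/8 + 2824/8169·1 = 2333/10892 ≠ 1/4 ⇒ order 3.
b·(c∘Ac): 1382/2723·(-7/10) + 2824/8169·203/80 = 6091/11670 ≠ 1/8
b·Ac²: 1382/2723·(-49/25) + 2824/8169·2167/800 = -9533/163380 ≠ 1/12
b·A²c: 2824/8169·(-21/8) = -353/389 ≠ 1/24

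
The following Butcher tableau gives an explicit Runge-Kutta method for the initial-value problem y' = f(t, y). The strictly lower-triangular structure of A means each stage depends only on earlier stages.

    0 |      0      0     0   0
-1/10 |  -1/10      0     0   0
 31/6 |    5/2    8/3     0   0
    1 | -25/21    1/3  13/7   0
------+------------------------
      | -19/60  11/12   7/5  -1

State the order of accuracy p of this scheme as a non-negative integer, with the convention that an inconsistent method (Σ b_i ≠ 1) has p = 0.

1

b = (-19/60, 11/12, 7/5, -1)
c = (0, -1/10, 31/6, 1)
Ac = (0, 0, -4/15, 1004/105)
Σ b_i: (-19/60)·1 + 11/12·1 + 7/5·1 + (-1)·1 = 1 ✓
b·c: 11/12·(-1/10) + 7/5·31/6 + (-1)·1 = 737/120 ≠ 1/2 ⇒ order 1.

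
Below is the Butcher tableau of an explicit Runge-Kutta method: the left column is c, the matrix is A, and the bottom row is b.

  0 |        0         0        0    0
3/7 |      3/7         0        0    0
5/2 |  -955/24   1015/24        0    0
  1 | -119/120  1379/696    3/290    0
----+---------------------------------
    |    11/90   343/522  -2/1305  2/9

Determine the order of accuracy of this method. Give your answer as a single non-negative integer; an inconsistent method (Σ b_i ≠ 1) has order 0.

4

b = (11/90, 343/522, -2/1305, 2/9)
c = (0, 3/7, 5/2, 1)
Ac = (0, 0, 145/8, 7/8)
Σ b_i: 11/90·1 + 343/522·1 + (-2/1305)·1 + 2/9·1 = 1 ✓
b·c: 343/522·3/7 + (-2/1305)·5/2 + 2/9·1 = 1/2 ✓
b·c²: 343/522·9/49 + (-2/1305)·25/4 + 2/9·1 = 1/3 ✓
b·Ac: (-2/1305)·145/8 + 2/9·7/8 = 1/6 ✓
b·c³: 343/522·27/343 + (-2/1305)·125/8 + 2/9·1 = 1/4 ✓
b·(c∘Ac): (-2/1305)·725/16 + 2/9·7/8 = 1/8 ✓
b·Ac²: (-2/1305)·435/56 + 2/9·3/7 = 1/12 ✓
b·A²c: 2/9·3/16 = 1/24 ✓; 4 stages ⇒ order 4.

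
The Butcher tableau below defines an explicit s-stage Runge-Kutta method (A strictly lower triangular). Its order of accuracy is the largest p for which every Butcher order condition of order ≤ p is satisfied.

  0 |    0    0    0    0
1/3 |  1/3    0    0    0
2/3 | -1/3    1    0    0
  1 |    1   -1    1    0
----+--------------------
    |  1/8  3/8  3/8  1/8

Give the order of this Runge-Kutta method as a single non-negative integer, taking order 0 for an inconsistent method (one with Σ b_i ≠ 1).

b = (1/8, 3/8, 3/8, 1/8)
c = (0, 1/3, 2/3, 1)
Ac = (0, 0, 1/3, 1/3)
Σ b_i: 1/8·1 + 3/8·1 + 3/8·1 + 1/8·1 = 1 ✓
b·c: 3/8·1/3 + 3/8·2/3 + 1/8·1 = 1/2 ✓
b·c²: 3/8·1/9 + 3/8·4/9 + 1/8·1 = 1/3 ✓
b·Ac: 3/8·1/3 + 1/8·1/3 = 1/6 ✓
b·c³: 3/8·1/27 + 3/8·8/27 + 1/8·1 = 1/4 ✓
b·(c∘Ac): 3/8·2/9 + 1/8·1/3 = 1/8 ✓
b·Ac²: 3/8·1/9 + 1/8·1/3 = 1/12 ✓
b·A²c: 1/8·1/3 = 1/24 ✓; 4 stages ⇒ order 4.

4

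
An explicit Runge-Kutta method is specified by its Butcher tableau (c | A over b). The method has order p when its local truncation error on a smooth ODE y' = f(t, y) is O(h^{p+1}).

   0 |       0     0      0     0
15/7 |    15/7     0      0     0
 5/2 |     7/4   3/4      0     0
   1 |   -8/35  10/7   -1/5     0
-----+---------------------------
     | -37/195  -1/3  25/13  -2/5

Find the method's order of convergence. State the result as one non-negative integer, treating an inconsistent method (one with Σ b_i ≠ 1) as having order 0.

b = (-37/195, -1/3, 25/13, -2/5)
c = (0, 15/7, 5/2, 1)
Ac = (0, 0, 45/28, 251/98)
Σ b_i: (-37/195)·1 + (-1/3)·1 + 25/13·1 + (-2/5)·1 = 1 ✓
b·c: (-1/3)·15/7 + 25/13·5/2 + (-2/5)·1 = 3361/910 ≠ 1/2 ⇒ order 1.

1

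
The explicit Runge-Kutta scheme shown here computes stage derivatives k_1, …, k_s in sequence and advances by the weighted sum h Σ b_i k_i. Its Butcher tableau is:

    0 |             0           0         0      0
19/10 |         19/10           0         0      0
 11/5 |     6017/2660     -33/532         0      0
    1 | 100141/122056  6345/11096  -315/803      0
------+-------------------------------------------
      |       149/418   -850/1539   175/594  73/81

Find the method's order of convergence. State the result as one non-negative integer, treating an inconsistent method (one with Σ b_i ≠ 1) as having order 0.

4

b = (149/418, -850/1539, 175/594, 73/81)
c = (0, 19/10, 11/5, 1)
Ac = (0, 0, -33/280, 261/1168)
Σ b_i: 149/418·1 + (-850/1539)·1 + 175/594·1 + 73/81·1 = 1 ✓
b·c: (-850/1539)·19/10 + 175/594·11/5 + 73/81·1 = 1/2 ✓
b·c²: (-850/1539)·361/100 + 175/594·121/25 + 73/81·1 = 1/3 ✓
b·Ac: 175/594·(-33/280) + 73/81·261/1168 = 1/6 ✓
b·c³: (-850/1539)·6859/1000 + 175/594·1331/125 + 73/81·1 = 1/4 ✓
b·(c∘Ac): 175/594·(-363/1400) + 73/81·261/1168 = 1/8 ✓
b·Ac²: 175/594·(-627/2800) + 73/81·387/2336 = 1/12 ✓
b·A²c: 73/81·27/584 = 1/24 ✓; 4 stages ⇒ order 4.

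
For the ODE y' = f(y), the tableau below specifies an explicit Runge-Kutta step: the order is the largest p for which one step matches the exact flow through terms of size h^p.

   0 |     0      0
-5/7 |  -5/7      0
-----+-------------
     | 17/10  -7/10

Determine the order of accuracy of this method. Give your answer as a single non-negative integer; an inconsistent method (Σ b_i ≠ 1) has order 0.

b = (17/10, -7/10)
c = (0, -5/7)
Σ b_i: 17/10·1 + (-7/10)·1 = 1 ✓
b·c: (-7/10)·(-5/7) = 1/2 ✓; 2 stages ⇒ order 2.

2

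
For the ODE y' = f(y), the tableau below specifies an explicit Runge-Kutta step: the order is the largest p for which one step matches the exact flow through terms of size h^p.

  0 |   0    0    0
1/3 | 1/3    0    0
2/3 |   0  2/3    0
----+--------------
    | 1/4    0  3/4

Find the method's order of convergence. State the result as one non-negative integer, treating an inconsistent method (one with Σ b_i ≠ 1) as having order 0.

3

b = (1/4, 0, 3/4)
c = (0, 1/3, 2/3)
Ac = (0, 0, 2/9)
Σ b_i: 1/4·1 + 3/4·1 = 1 ✓
b·c: 3/4·2/3 = 1/2 ✓
b·c²: 3/4·4/9 = 1/3 ✓
b·Ac: 3/4·2/9 = 1/6 ✓; 3 stages ⇒ order 3.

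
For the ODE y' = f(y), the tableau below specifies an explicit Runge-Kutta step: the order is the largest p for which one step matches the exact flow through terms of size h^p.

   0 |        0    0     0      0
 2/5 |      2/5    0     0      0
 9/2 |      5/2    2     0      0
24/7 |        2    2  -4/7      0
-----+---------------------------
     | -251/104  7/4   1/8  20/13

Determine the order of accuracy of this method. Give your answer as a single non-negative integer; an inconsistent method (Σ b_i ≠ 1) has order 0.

b = (-251/104, 7/4, 1/8, 20/13)
c = (0, 2/5, 9/2, 24/7)
Ac = (0, 0, 4/5, -62/35)
Σ b_i: (-251/104)·1 + 7/4·1 + 1/8·1 + 20/13·1 = 1 ✓
b·c: 7/4·2/5 + 1/8·9/2 + 20/13·24/7 = 47591/7280 ≠ 1/2 ⇒ order 1.

1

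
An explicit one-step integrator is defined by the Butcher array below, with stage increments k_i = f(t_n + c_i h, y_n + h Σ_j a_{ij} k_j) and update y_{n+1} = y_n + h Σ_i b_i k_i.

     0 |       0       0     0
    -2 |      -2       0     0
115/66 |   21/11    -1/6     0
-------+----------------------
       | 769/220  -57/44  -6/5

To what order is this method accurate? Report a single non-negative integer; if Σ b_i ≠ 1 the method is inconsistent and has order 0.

2

b = (769/220, -57/44, -6/5)
c = (0, -2, 115/66)
Ac = (0, 0, 1/3)
Σ b_i: 769/220·1 + (-57/44)·1 + (-6/5)·1 = 1 ✓
b·c: (-57/44)·(-2) + (-6/5)·115/66 = 1/2 ✓
b·c²: (-57/44)·4 + (-6/5)·13225/4356 = -6407/726 ≠ 1/3 ⇒ order 2.
b·Ac: (-6/5)·1/3 = -2/5 ≠ 1/6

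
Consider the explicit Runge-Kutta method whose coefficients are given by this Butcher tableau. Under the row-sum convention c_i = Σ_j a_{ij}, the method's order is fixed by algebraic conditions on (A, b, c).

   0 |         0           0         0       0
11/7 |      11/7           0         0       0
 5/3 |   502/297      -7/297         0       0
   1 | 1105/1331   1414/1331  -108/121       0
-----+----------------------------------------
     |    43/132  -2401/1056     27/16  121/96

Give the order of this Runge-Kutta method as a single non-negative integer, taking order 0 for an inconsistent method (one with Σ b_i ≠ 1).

4

b = (43/132, -2401/1056, 27/16, 121/96)
c = (0, 11/7, 5/3, 1)
Ac = (0, 0, -1/27, 2/11)
Σ b_i: 43/132·1 + (-2401/1056)·1 + 27/16·1 + 121/96·1 = 1 ✓
b·c: (-2401/1056)·11/7 + 27/16·5/3 + 121/96·1 = 1/2 ✓
b·c²: (-2401/1056)·121/49 + 27/16·25/9 + 121/96·1 = 1/3 ✓
b·Ac: 27/16·(-1/27) + 121/96·2/11 = 1/6 ✓
b·c³: (-2401/1056)·1331/343 + 27/16·125/27 + 121/96·1 = 1/4 ✓
b·(c∘Ac): 27/16·(-5/81) + 121/96·2/11 = 1/8 ✓
b·Ac²: 27/16·(-11/189) + 121/96·122/847 = 1/12 ✓
b·A²c: 121/96·4/121 = 1/24 ✓; 4 stages ⇒ order 4.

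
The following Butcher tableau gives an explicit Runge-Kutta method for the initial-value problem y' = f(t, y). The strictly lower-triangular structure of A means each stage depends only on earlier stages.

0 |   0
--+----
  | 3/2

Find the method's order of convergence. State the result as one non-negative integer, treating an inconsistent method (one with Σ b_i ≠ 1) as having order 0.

b = (3/2)
c = (0)
Σ b_i: 3/2·1 = 3/2 ≠ 1 ⇒ order 0.

0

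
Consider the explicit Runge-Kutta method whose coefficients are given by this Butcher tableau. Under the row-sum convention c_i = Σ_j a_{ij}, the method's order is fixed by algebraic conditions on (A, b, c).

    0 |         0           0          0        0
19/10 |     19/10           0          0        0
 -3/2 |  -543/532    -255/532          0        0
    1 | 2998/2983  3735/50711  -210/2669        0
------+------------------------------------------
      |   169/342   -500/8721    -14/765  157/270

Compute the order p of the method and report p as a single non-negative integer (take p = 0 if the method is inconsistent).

b = (169/342, -500/8721, -14/765, 157/270)
c = (0, 19/10, -3/2, 1)
Ac = (0, 0, -51/56, 81/314)
Σ b_i: 169/342·1 + (-500/8721)·1 + (-14/765)·1 + 157/270·1 = 1 ✓
b·c: (-500/8721)·19/10 + (-14/765)·(-3/2) + 157/270·1 = 1/2 ✓
b·c²: (-500/8721)·361/100 + (-14/765)·9/4 + 157/270·1 = 1/3 ✓
b·Ac: (-14/765)·(-51/56) + 157/270·81/314 = 1/6 ✓
b·c³: (-500/8721)·6859/1000 + (-14/765)·(-27/8) + 157/270·1 = 1/4 ✓
b·(c∘Ac): (-14/765)·153/112 + 157/270·81/314 = 1/8 ✓
b·Ac²: (-14/765)·(-969/560) + 157/270·279/3140 = 1/12 ✓
b·A²c: 157/270·45/628 = 1/24 ✓; 4 stages ⇒ order 4.

4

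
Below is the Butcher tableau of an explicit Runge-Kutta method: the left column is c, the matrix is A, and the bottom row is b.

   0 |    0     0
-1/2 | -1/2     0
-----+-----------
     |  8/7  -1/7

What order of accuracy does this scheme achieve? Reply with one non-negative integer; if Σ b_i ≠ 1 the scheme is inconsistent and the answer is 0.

b = (8/7, -1/7)
c = (0, -1/2)
Σ b_i: 8/7·1 + (-1/7)·1 = 1 ✓
b·c: (-1/7)·(-1/2) = 1/14 ≠ 1/2 ⇒ order 1.

1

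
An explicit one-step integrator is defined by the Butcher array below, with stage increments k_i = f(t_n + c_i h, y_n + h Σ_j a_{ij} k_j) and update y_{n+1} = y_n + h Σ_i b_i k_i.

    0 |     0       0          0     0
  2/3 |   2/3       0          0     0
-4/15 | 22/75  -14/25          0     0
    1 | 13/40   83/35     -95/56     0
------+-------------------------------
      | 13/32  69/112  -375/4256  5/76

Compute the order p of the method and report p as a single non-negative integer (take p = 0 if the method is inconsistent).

4

b = (13/32, 69/112, -375/4256, 5/76)
c = (0, 2/3, -4/15, 1)
Ac = (0, 0, -28/75, 61/30)
Σ b_i: 13/32·1 + 69/112·1 + (-375/4256)·1 + 5/76·1 = 1 ✓
b·c: 69/112·2/3 + (-375/4256)·(-4/15) + 5/76·1 = 1/2 ✓
b·c²: 69/112·4/9 + (-375/4256)·16/225 + 5/76·1 = 1/3 ✓
b·Ac: (-375/4256)·(-28/75) + 5/76·61/30 = 1/6 ✓
b·c³: 69/112·8/27 + (-375/4256)·(-64/3375) + 5/76·1 = 1/4 ✓
b·(c∘Ac): (-375/4256)·112/1125 + 5/76·61/30 = 1/8 ✓
b·Ac²: (-375/4256)·(-56/225) + 5/76·14/15 = 1/12 ✓
b·A²c: 5/76·19/30 = 1/24 ✓; 4 stages ⇒ order 4.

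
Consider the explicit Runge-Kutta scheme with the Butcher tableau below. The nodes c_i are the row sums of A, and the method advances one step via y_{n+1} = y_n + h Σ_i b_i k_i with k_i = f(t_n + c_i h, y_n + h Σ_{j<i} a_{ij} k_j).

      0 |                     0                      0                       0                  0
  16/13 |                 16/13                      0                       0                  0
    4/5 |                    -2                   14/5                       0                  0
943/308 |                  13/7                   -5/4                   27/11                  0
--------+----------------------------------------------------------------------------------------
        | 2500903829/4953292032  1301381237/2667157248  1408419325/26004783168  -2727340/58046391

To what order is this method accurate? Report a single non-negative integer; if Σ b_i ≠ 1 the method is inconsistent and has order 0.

3

b = (2500903829/4953292032, 1301381237/2667157248, 1408419325/26004783168, -2727340/58046391)
c = (0, 16/13, 4/5, 943/308)
Ac = (0, 0, 224/65, 304/715)
Σ b_i: 2500903829/4953292032·1 + 1301381237/2667157248·1 + 1408419325/26004783168·1 + (-2727340/58046391)·1 = 1 ✓
b·c: 1301381237/2667157248·16/13 + 1408419325/26004783168·4/5 + (-2727340/58046391)·943/308 = 1/2 ✓
b·c²: 1301381237/2667157248·256/169 + 1408419325/26004783168·16/25 + (-2727340/58046391)·889249/94864 = 1/3 ✓
b·Ac: 1408419325/26004783168·224/65 + (-2727340/58046391)·304/715 = 1/6 ✓
b·c³: 1301381237/2667157248·4096/2197 + 1408419325/26004783168·64/125 + (-2727340/58046391)·838561807/29218112 = -212318112549/516483887920 ≠ 1/4 ⇒ order 3.
b·(c∘Ac): 1408419325/26004783168·896/325 + (-2727340/58046391)·71668/55055 = 22173118/251534361 ≠ 1/8
b·Ac²: 1408419325/26004783168·3584/845 + (-2727340/58046391)·(-14992/46475) = 307968664/1257671805 ≠ 1/12
b·A²c: (-2727340/58046391)·6048/715 = -33323136/83844787 ≠ 1/24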